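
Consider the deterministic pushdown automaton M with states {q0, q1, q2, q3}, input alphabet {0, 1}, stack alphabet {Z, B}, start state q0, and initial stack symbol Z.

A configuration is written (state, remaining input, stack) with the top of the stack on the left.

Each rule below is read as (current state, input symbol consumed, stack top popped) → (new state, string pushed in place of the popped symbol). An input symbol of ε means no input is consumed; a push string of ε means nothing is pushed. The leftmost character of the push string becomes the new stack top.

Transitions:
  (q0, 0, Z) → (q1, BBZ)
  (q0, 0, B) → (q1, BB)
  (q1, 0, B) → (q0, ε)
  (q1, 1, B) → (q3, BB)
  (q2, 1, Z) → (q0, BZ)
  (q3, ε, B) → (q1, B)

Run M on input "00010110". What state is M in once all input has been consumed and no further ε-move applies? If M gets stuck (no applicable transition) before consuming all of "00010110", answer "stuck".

(q0, 00010110, Z)
  read 0, top Z: go to q1, push BBZ → (q1, 0010110, BBZ)
  read 0, top B: go to q0, push ε → (q0, 010110, BZ)
  read 0, top B: go to q1, push BB → (q1, 10110, BBZ)
  read 1, top B: go to q3, push BB → (q3, 0110, BBBZ)
  ε-move, top B: go to q1, push B → (q1, 0110, BBBZ)
  read 0, top B: go to q0, push ε → (q0, 110, BBZ)
No transition for (q0, 1, top B); M blocks with input 110 remaining.

stuck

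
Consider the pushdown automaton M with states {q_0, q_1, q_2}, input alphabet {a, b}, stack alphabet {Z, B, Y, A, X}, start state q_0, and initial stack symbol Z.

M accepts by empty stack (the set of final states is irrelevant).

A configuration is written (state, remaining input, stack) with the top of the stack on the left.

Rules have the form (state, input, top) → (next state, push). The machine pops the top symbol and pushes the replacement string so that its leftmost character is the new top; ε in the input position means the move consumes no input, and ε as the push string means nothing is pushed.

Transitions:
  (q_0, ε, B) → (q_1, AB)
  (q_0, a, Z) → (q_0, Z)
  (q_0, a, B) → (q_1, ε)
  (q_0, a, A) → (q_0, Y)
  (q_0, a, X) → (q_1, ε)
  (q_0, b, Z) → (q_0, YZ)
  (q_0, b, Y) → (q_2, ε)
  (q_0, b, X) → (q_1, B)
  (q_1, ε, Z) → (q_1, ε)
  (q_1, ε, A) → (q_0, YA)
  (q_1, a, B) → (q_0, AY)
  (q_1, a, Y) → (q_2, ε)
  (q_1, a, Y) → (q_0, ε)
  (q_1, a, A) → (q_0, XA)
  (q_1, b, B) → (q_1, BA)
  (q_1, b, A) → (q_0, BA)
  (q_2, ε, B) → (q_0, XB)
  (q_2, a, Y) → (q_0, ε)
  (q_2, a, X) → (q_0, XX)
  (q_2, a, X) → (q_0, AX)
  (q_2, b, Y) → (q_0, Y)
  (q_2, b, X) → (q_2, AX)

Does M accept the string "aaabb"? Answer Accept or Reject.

Reject

No computation consumes all input and empties the stack.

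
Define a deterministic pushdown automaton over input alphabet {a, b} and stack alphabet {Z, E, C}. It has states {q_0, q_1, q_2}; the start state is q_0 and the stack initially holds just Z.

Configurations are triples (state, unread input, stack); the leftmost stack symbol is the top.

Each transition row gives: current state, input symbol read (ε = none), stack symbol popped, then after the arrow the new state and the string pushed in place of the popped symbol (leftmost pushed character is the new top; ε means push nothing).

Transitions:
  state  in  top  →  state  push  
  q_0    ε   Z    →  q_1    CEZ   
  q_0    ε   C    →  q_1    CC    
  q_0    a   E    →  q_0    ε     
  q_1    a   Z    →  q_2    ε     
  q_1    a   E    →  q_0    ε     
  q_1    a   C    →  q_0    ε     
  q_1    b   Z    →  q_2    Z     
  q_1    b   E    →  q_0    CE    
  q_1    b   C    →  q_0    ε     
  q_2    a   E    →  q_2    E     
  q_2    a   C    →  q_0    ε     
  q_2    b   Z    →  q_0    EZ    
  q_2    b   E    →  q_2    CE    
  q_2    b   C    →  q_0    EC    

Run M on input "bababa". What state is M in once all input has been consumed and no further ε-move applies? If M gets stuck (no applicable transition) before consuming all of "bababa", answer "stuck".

q_1

(q_0, bababa, Z)
  ε-move, top Z: go to q_1, push CEZ → (q_1, bababa, CEZ)
  read b, top C: go to q_0, push ε → (q_0, ababa, EZ)
  read a, top E: go to q_0, push ε → (q_0, baba, Z)
  ε-move, top Z: go to q_1, push CEZ → (q_1, baba, CEZ)
  read b, top C: go to q_0, push ε → (q_0, aba, EZ)
  read a, top E: go to q_0, push ε → (q_0, ba, Z)
  ε-move, top Z: go to q_1, push CEZ → (q_1, ba, CEZ)
  read b, top C: go to q_0, push ε → (q_0, a, EZ)
  read a, top E: go to q_0, push ε → (q_0, ε, Z)
  ε-move, top Z: go to q_1, push CEZ → (q_1, ε, CEZ)
All input consumed; M is in state q_1.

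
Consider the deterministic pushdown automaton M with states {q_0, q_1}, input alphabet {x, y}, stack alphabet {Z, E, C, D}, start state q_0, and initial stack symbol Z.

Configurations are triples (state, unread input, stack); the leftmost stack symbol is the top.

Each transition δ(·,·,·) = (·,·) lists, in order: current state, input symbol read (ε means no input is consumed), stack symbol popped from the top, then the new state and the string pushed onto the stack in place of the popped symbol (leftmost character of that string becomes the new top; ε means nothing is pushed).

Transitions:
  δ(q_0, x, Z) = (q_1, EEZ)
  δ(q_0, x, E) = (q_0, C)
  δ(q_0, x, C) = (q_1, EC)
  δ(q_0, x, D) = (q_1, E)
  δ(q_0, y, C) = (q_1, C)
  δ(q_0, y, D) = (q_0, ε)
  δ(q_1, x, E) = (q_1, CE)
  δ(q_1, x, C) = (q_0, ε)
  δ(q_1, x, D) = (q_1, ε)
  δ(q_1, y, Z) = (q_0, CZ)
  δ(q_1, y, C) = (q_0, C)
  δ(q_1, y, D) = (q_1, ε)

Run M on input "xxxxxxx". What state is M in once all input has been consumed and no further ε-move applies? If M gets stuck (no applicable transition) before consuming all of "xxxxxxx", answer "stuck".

q_0

(q_0, xxxxxxx, Z) ⊢ (q_1, xxxxxx, EEZ) ⊢ (q_1, xxxxx, CEEZ) ⊢ (q_0, xxxx, EEZ) ⊢ (q_0, xxx, CEZ) ⊢ (q_1, xx, ECEZ) ⊢ (q_1, x, CECEZ) ⊢ (q_0, ε, ECEZ)
All input consumed; M is in state q_0.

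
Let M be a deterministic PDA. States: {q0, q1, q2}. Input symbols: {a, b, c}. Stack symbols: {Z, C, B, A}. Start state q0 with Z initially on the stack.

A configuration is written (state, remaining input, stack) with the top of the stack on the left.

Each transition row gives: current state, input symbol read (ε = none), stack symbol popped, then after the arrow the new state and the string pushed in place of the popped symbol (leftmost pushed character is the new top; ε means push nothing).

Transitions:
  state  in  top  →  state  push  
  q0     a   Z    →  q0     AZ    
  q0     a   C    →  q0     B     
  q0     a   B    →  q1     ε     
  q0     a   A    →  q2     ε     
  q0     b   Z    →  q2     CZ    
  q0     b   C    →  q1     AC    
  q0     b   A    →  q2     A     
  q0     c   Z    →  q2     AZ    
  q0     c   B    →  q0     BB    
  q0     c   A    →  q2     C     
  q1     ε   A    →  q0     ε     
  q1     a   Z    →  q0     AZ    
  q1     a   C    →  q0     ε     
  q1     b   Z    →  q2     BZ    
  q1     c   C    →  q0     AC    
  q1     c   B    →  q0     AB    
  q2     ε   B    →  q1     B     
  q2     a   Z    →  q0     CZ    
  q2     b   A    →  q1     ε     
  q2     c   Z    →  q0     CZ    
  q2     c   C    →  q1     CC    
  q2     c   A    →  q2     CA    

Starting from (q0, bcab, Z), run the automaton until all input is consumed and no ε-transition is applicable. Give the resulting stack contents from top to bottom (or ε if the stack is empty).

CZ

(q0, bcab, Z)
  read b, top Z: go to q2, push CZ → (q2, cab, CZ)
  read c, top C: go to q1, push CC → (q1, ab, CCZ)
  read a, top C: go to q0, push ε → (q0, b, CZ)
  read b, top C: go to q1, push AC → (q1, ε, ACZ)
  ε-move, top A: go to q0, push ε → (q0, ε, CZ)
All input consumed in state q0 with stack CZ.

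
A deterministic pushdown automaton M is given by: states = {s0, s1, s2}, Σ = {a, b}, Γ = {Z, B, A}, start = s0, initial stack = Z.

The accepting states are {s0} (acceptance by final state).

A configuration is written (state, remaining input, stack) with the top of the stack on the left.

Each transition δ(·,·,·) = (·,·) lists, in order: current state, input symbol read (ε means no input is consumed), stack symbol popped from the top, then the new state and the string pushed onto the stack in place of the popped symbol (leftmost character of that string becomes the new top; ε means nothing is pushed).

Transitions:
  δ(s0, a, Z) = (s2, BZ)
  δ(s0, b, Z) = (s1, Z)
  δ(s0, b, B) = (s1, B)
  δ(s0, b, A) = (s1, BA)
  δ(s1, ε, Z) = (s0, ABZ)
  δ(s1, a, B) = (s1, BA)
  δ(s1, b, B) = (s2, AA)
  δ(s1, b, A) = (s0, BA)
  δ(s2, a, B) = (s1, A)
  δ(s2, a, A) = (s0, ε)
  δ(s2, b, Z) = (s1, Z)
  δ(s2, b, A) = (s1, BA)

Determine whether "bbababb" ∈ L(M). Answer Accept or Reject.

(s0, bbababb, Z)
  read b, top Z: go to s1, push Z → (s1, bababb, Z)
  ε-move, top Z: go to s0, push ABZ → (s0, bababb, ABZ)
  read b, top A: go to s1, push BA → (s1, ababb, BABZ)
  read a, top B: go to s1, push BA → (s1, babb, BAABZ)
  read b, top B: go to s2, push AA → (s2, abb, AAAABZ)
  read a, top A: go to s0, push ε → (s0, bb, AAABZ)
  read b, top A: go to s1, push BA → (s1, b, BAAABZ)
  read b, top B: go to s2, push AA → (s2, ε, AAAAABZ)
All input consumed; state s2 ∉ F and no further ε-move applies.

Reject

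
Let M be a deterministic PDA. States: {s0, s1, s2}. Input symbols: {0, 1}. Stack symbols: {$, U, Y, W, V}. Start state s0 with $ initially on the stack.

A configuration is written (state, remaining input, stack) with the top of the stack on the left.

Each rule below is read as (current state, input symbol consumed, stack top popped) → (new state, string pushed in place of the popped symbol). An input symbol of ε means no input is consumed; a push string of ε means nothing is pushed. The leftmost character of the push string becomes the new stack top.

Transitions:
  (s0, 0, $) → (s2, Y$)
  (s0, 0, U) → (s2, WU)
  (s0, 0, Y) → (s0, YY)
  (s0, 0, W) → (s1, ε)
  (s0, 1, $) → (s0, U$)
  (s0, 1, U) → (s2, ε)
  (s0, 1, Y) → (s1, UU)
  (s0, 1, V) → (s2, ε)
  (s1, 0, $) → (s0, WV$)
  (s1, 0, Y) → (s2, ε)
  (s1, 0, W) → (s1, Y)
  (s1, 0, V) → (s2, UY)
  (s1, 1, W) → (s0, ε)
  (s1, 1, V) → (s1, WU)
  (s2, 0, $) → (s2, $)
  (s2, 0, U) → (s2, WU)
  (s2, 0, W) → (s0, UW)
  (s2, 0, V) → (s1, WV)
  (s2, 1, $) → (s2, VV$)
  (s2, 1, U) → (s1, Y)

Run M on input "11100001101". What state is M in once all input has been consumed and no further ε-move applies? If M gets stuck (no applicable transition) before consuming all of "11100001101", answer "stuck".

(s0, 11100001101, $)
  read 1, top $: go to s0, push U$ → (s0, 1100001101, U$)
  read 1, top U: go to s2, push ε → (s2, 100001101, $)
  read 1, top $: go to s2, push VV$ → (s2, 00001101, VV$)
  read 0, top V: go to s1, push WV → (s1, 0001101, WVV$)
  read 0, top W: go to s1, push Y → (s1, 001101, YVV$)
  read 0, top Y: go to s2, push ε → (s2, 01101, VV$)
  read 0, top V: go to s1, push WV → (s1, 1101, WVV$)
  read 1, top W: go to s0, push ε → (s0, 101, VV$)
  read 1, top V: go to s2, push ε → (s2, 01, V$)
  read 0, top V: go to s1, push WV → (s1, 1, WV$)
  read 1, top W: go to s0, push ε → (s0, ε, V$)
All input consumed; M is in state s0.

s0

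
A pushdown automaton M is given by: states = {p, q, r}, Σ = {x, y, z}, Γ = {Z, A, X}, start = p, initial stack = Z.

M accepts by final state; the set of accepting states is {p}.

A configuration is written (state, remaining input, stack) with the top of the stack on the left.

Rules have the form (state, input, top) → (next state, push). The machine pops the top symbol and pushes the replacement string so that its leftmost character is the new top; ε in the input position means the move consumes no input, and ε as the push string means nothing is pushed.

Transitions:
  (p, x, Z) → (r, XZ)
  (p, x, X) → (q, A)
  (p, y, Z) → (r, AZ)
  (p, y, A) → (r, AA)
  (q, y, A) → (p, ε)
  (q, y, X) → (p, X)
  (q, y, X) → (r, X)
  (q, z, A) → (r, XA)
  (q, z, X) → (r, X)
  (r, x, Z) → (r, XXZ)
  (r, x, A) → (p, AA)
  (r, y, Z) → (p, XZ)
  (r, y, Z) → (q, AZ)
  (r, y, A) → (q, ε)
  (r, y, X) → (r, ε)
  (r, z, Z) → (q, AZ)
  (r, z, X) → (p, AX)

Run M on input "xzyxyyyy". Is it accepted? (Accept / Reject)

Reject

No computation consumes all input and reaches a final state.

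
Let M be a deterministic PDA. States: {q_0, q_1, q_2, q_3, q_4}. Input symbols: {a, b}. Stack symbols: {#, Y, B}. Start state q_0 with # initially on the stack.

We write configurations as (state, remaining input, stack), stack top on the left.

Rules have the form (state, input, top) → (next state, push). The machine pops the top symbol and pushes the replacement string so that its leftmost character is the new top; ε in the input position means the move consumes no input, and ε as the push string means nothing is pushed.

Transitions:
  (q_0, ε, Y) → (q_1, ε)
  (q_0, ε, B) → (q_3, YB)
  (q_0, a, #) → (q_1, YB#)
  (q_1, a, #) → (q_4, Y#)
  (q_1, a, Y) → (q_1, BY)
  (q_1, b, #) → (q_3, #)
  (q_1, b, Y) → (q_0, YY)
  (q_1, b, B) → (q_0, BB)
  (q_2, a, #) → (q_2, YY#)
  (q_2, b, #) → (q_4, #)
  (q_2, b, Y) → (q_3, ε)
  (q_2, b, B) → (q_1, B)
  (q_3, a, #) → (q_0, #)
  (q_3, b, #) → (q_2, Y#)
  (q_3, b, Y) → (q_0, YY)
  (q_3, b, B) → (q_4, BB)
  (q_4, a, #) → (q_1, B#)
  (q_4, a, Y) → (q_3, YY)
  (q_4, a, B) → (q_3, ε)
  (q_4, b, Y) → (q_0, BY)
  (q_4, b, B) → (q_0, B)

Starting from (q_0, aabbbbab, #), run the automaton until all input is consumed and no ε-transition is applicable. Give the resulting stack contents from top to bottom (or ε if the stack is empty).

YBBYBBYB#

(q_0, aabbbbab, #)
  read a, top #: go to q_1, push YB# → (q_1, abbbbab, YB#)
  read a, top Y: go to q_1, push BY → (q_1, bbbbab, BYB#)
  read b, top B: go to q_0, push BB → (q_0, bbbab, BBYB#)
  ε-move, top B: go to q_3, push YB → (q_3, bbbab, YBBYB#)
  read b, top Y: go to q_0, push YY → (q_0, bbab, YYBBYB#)
  ε-move, top Y: go to q_1, push ε → (q_1, bbab, YBBYB#)
  read b, top Y: go to q_0, push YY → (q_0, bab, YYBBYB#)
  ε-move, top Y: go to q_1, push ε → (q_1, bab, YBBYB#)
  read b, top Y: go to q_0, push YY → (q_0, ab, YYBBYB#)
  ε-move, top Y: go to q_1, push ε → (q_1, ab, YBBYB#)
  read a, top Y: go to q_1, push BY → (q_1, b, BYBBYB#)
  read b, top B: go to q_0, push BB → (q_0, ε, BBYBBYB#)
  ε-move, top B: go to q_3, push YB → (q_3, ε, YBBYBBYB#)
All input consumed in state q_3 with stack YBBYBBYB#.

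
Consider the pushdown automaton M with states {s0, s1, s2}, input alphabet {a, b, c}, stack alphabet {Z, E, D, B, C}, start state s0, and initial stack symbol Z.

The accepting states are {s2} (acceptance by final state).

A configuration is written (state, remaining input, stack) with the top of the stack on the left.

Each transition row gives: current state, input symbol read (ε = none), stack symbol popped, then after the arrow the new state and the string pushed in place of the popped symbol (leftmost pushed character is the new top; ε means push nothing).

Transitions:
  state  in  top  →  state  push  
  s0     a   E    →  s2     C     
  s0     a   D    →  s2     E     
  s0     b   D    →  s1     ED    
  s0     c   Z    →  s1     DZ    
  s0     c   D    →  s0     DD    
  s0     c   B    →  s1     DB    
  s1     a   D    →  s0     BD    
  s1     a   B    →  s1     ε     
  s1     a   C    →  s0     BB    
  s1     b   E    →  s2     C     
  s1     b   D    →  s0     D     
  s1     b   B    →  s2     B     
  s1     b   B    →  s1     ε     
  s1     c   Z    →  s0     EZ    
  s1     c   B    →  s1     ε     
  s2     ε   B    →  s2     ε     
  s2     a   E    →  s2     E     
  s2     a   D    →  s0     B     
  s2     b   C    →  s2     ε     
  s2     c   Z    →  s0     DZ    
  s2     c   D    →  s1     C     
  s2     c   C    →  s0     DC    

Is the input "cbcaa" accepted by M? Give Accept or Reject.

One accepting computation: (s0, cbcaa, Z) ⊢ (s1, bcaa, DZ) ⊢ (s0, caa, DZ) ⊢ (s0, aa, DDZ) ⊢ (s2, a, EDZ) ⊢ (s2, ε, EDZ)
All input consumed and state s2 ∈ F.

Accept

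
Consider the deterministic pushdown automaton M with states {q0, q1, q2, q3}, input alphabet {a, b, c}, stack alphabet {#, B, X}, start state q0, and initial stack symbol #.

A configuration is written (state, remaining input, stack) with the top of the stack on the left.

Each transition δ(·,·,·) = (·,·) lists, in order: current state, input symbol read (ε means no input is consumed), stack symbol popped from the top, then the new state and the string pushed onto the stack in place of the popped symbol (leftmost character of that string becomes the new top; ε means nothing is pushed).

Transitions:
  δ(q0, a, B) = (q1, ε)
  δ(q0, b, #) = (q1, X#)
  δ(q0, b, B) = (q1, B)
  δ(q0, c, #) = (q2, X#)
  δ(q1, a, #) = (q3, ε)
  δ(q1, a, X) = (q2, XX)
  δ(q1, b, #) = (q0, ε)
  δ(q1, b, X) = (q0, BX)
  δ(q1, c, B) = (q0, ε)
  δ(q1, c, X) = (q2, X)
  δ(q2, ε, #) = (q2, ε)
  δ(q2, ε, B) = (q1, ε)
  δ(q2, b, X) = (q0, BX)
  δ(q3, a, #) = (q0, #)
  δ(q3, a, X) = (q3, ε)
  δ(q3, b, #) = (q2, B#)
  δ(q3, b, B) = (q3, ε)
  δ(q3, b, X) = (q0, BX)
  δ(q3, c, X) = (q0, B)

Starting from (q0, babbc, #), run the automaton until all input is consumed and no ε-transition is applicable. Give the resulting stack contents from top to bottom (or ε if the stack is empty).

XX#

(q0, babbc, #)
  read b, top #: go to q1, push X# → (q1, abbc, X#)
  read a, top X: go to q2, push XX → (q2, bbc, XX#)
  read b, top X: go to q0, push BX → (q0, bc, BXX#)
  read b, top B: go to q1, push B → (q1, c, BXX#)
  read c, top B: go to q0, push ε → (q0, ε, XX#)
All input consumed in state q0 with stack XX#.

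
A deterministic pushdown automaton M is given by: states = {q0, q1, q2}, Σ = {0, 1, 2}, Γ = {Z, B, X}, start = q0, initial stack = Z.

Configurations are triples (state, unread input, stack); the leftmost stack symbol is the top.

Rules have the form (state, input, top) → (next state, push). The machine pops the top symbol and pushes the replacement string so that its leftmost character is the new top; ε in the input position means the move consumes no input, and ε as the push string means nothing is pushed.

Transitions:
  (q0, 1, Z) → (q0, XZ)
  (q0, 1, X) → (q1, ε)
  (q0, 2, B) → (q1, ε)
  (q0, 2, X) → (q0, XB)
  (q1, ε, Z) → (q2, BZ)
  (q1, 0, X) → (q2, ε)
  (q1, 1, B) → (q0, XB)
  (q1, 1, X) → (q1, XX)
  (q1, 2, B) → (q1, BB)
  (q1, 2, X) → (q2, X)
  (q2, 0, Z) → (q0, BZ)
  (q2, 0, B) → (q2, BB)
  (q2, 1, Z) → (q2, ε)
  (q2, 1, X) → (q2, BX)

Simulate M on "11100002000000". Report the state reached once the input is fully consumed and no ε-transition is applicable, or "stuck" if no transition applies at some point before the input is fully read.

(q0, 11100002000000, Z) ⊢ (q0, 1100002000000, XZ) ⊢ (q1, 100002000000, Z) ⊢ (q2, 100002000000, BZ)
No transition for (q2, 1, top B); M blocks with input 100002000000 remaining.

stuck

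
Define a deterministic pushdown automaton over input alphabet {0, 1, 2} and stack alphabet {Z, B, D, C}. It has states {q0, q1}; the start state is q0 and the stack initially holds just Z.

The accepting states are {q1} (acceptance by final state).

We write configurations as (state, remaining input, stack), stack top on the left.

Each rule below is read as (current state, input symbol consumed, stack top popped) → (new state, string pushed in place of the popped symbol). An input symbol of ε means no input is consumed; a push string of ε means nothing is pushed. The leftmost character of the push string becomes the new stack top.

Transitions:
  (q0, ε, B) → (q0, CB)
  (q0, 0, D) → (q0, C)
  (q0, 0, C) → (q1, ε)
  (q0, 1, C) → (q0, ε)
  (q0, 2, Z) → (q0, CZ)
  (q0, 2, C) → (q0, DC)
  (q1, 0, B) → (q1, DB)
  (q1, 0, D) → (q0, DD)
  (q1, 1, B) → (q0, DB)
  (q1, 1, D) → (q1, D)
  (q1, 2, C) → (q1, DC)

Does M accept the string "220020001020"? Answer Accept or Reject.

Reject

(q0, 220020001020, Z) ⊢ (q0, 20020001020, CZ) ⊢ (q0, 0020001020, DCZ) ⊢ (q0, 020001020, CCZ) ⊢ (q1, 20001020, CZ) ⊢ (q1, 0001020, DCZ) ⊢ (q0, 001020, DDCZ) ⊢ (q0, 01020, CDCZ) ⊢ (q1, 1020, DCZ) ⊢ (q1, 020, DCZ) ⊢ (q0, 20, DDCZ)
No transition applies at (q0, 20, DDCZ); input not fully consumed.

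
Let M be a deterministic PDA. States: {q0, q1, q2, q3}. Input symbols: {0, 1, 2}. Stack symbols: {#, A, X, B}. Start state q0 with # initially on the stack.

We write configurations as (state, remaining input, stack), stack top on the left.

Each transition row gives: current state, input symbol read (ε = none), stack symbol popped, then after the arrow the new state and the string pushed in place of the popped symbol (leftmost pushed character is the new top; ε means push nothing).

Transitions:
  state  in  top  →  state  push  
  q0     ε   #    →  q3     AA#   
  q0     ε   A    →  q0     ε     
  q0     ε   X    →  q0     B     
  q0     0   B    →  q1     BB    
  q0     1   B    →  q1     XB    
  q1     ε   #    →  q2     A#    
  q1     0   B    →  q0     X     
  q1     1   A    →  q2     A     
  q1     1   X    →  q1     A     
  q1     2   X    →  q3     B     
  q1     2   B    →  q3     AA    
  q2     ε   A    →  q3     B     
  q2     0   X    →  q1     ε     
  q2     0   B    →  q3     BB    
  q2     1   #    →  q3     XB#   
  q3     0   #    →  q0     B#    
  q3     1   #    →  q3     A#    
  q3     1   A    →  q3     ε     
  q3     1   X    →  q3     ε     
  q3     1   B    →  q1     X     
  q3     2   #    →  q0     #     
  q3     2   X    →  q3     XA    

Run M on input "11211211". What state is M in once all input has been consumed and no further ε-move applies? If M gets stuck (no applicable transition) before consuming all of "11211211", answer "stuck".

(q0, 11211211, #)
  ε-move, top #: go to q3, push AA# → (q3, 11211211, AA#)
  read 1, top A: go to q3, push ε → (q3, 1211211, A#)
  read 1, top A: go to q3, push ε → (q3, 211211, #)
  read 2, top #: go to q0, push # → (q0, 11211, #)
  ε-move, top #: go to q3, push AA# → (q3, 11211, AA#)
  read 1, top A: go to q3, push ε → (q3, 1211, A#)
  read 1, top A: go to q3, push ε → (q3, 211, #)
  read 2, top #: go to q0, push # → (q0, 11, #)
  ε-move, top #: go to q3, push AA# → (q3, 11, AA#)
  read 1, top A: go to q3, push ε → (q3, 1, A#)
  read 1, top A: go to q3, push ε → (q3, ε, #)
All input consumed; M is in state q3.

q3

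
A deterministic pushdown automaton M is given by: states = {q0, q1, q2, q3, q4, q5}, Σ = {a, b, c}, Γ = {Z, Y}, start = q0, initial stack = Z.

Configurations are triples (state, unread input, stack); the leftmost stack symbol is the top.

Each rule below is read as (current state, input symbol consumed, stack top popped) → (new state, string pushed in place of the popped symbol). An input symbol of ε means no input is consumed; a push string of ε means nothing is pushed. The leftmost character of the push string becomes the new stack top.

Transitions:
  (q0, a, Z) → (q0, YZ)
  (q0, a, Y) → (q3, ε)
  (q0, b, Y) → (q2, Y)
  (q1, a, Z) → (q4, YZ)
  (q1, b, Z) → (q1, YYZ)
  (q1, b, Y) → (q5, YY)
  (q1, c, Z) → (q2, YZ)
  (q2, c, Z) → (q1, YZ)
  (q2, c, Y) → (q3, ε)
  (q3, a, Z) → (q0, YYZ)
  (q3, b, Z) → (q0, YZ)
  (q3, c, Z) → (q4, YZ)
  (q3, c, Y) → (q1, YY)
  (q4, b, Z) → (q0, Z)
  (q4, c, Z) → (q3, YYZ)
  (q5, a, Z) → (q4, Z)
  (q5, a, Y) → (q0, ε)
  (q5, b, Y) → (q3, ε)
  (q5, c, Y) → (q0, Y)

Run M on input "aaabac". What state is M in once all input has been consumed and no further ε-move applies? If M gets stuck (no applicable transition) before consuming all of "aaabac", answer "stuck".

stuck

(q0, aaabac, Z)
  read a, top Z: go to q0, push YZ → (q0, aabac, YZ)
  read a, top Y: go to q3, push ε → (q3, abac, Z)
  read a, top Z: go to q0, push YYZ → (q0, bac, YYZ)
  read b, top Y: go to q2, push Y → (q2, ac, YYZ)
No transition for (q2, a, top Y); M blocks with input ac remaining.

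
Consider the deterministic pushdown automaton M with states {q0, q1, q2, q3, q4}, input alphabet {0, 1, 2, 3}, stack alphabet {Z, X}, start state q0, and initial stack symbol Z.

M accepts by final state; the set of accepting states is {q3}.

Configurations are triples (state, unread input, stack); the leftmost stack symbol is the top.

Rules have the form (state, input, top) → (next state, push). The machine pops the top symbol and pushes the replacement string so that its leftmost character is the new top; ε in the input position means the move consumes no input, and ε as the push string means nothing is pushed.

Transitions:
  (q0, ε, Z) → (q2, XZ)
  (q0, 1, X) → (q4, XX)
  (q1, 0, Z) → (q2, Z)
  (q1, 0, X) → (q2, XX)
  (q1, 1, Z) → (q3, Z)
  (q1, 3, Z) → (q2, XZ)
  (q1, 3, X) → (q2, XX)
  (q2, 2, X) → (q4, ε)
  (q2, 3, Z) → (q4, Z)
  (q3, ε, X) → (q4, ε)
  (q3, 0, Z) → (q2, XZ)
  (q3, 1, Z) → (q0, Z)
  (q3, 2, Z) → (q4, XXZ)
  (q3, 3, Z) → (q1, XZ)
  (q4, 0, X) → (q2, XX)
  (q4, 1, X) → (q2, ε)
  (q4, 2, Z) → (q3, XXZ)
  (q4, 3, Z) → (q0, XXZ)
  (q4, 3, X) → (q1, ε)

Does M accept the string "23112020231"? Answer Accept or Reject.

Accept

(q0, 23112020231, Z)
  ε-move, top Z: go to q2, push XZ → (q2, 23112020231, XZ)
  read 2, top X: go to q4, push ε → (q4, 3112020231, Z)
  read 3, top Z: go to q0, push XXZ → (q0, 112020231, XXZ)
  read 1, top X: go to q4, push XX → (q4, 12020231, XXXZ)
  read 1, top X: go to q2, push ε → (q2, 2020231, XXZ)
  read 2, top X: go to q4, push ε → (q4, 020231, XZ)
  read 0, top X: go to q2, push XX → (q2, 20231, XXZ)
  read 2, top X: go to q4, push ε → (q4, 0231, XZ)
  read 0, top X: go to q2, push XX → (q2, 231, XXZ)
  read 2, top X: go to q4, push ε → (q4, 31, XZ)
  read 3, top X: go to q1, push ε → (q1, 1, Z)
  read 1, top Z: go to q3, push Z → (q3, ε, Z)
All input consumed; state q3 ∈ F.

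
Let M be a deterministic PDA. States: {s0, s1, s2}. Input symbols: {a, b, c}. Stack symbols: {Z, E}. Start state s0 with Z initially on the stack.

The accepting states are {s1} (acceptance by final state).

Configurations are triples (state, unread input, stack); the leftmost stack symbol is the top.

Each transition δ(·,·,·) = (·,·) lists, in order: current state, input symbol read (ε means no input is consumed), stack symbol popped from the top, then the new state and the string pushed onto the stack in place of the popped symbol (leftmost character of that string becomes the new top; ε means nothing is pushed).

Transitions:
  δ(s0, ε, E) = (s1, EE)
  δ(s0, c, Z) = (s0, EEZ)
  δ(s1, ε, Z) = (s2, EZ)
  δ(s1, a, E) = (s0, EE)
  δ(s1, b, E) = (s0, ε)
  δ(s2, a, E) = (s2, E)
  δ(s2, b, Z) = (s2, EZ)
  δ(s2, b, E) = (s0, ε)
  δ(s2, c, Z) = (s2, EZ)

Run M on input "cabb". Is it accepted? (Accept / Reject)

Accept

(s0, cabb, Z) ⊢ (s0, abb, EEZ) ⊢ (s1, abb, EEEZ) ⊢ (s0, bb, EEEEZ) ⊢ (s1, bb, EEEEEZ) ⊢ (s0, b, EEEEZ) ⊢ (s1, b, EEEEEZ) ⊢ (s0, ε, EEEEZ) ⊢ (s1, ε, EEEEEZ)
All input consumed; state s1 ∈ F.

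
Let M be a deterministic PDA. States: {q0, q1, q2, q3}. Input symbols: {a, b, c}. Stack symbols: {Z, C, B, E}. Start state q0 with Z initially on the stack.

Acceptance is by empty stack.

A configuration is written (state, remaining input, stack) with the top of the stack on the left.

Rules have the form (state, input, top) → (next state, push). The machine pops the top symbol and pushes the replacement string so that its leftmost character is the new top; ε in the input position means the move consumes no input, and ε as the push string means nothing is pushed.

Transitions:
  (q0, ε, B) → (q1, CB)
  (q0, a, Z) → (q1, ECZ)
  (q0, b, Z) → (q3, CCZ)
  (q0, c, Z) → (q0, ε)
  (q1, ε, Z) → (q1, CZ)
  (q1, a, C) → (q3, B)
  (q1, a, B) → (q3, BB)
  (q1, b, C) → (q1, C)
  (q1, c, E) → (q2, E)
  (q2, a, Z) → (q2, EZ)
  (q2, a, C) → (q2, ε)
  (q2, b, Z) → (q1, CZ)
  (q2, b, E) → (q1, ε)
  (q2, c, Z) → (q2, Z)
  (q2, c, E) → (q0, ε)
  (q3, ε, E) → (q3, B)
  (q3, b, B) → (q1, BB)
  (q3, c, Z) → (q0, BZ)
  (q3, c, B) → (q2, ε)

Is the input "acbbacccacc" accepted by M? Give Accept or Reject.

(q0, acbbacccacc, Z)
  read a, top Z: go to q1, push ECZ → (q1, cbbacccacc, ECZ)
  read c, top E: go to q2, push E → (q2, bbacccacc, ECZ)
  read b, top E: go to q1, push ε → (q1, bacccacc, CZ)
  read b, top C: go to q1, push C → (q1, acccacc, CZ)
  read a, top C: go to q3, push B → (q3, cccacc, BZ)
  read c, top B: go to q2, push ε → (q2, ccacc, Z)
  read c, top Z: go to q2, push Z → (q2, cacc, Z)
  read c, top Z: go to q2, push Z → (q2, acc, Z)
  read a, top Z: go to q2, push EZ → (q2, cc, EZ)
  read c, top E: go to q0, push ε → (q0, c, Z)
  read c, top Z: go to q0, push ε → (q0, ε, ε)
All input consumed and the stack is empty.

Accept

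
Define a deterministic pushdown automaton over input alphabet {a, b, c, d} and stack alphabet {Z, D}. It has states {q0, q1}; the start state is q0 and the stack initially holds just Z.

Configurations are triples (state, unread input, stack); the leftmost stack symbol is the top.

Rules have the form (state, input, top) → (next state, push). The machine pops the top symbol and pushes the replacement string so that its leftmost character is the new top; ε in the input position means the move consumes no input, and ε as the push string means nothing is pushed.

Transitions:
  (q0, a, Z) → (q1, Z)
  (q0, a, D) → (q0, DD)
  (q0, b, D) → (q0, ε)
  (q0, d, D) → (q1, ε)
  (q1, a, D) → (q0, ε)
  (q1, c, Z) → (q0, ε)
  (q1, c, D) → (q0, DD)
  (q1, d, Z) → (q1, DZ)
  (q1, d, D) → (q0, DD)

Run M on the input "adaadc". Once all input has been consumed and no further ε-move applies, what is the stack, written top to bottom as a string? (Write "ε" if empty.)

DDZ

(q0, adaadc, Z)
  read a, top Z: go to q1, push Z → (q1, daadc, Z)
  read d, top Z: go to q1, push DZ → (q1, aadc, DZ)
  read a, top D: go to q0, push ε → (q0, adc, Z)
  read a, top Z: go to q1, push Z → (q1, dc, Z)
  read d, top Z: go to q1, push DZ → (q1, c, DZ)
  read c, top D: go to q0, push DD → (q0, ε, DDZ)
All input consumed in state q0 with stack DDZ.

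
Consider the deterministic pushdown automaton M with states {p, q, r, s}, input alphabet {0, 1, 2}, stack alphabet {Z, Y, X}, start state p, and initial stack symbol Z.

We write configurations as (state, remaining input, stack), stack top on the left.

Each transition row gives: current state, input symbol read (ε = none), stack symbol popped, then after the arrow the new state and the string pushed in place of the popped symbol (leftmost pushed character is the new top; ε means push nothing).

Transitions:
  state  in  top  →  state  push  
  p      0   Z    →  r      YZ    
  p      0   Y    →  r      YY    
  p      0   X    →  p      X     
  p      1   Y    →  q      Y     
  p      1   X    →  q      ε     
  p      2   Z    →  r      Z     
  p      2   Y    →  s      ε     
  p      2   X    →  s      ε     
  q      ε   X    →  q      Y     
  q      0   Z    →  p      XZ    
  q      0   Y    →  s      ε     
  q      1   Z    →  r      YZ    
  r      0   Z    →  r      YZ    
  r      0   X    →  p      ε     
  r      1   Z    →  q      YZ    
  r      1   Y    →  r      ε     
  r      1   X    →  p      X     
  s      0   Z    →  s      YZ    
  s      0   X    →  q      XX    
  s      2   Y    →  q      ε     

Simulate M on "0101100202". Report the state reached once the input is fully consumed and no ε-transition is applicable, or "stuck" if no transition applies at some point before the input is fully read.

s

(p, 0101100202, Z)
  read 0, top Z: go to r, push YZ → (r, 101100202, YZ)
  read 1, top Y: go to r, push ε → (r, 01100202, Z)
  read 0, top Z: go to r, push YZ → (r, 1100202, YZ)
  read 1, top Y: go to r, push ε → (r, 100202, Z)
  read 1, top Z: go to q, push YZ → (q, 00202, YZ)
  read 0, top Y: go to s, push ε → (s, 0202, Z)
  read 0, top Z: go to s, push YZ → (s, 202, YZ)
  read 2, top Y: go to q, push ε → (q, 02, Z)
  read 0, top Z: go to p, push XZ → (p, 2, XZ)
  read 2, top X: go to s, push ε → (s, ε, Z)
All input consumed; M is in state s.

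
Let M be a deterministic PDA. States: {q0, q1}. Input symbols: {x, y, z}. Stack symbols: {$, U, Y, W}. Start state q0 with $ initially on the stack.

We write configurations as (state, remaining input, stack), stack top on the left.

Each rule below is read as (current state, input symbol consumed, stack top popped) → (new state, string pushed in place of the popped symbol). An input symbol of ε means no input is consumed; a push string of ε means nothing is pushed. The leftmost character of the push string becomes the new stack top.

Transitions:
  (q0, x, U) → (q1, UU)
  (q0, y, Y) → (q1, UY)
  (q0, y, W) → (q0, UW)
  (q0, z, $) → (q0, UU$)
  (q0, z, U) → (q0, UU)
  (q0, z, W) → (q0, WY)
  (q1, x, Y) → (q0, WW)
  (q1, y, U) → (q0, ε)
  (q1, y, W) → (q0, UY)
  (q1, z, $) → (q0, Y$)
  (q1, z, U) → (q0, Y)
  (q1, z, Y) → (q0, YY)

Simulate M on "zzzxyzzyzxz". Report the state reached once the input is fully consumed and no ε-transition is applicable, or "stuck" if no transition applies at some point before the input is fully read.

(q0, zzzxyzzyzxz, $)
  read z, top $: go to q0, push UU$ → (q0, zzxyzzyzxz, UU$)
  read z, top U: go to q0, push UU → (q0, zxyzzyzxz, UUU$)
  read z, top U: go to q0, push UU → (q0, xyzzyzxz, UUUU$)
  read x, top U: go to q1, push UU → (q1, yzzyzxz, UUUUU$)
  read y, top U: go to q0, push ε → (q0, zzyzxz, UUUU$)
  read z, top U: go to q0, push UU → (q0, zyzxz, UUUUU$)
  read z, top U: go to q0, push UU → (q0, yzxz, UUUUUU$)
No transition for (q0, y, top U); M blocks with input yzxz remaining.

stuck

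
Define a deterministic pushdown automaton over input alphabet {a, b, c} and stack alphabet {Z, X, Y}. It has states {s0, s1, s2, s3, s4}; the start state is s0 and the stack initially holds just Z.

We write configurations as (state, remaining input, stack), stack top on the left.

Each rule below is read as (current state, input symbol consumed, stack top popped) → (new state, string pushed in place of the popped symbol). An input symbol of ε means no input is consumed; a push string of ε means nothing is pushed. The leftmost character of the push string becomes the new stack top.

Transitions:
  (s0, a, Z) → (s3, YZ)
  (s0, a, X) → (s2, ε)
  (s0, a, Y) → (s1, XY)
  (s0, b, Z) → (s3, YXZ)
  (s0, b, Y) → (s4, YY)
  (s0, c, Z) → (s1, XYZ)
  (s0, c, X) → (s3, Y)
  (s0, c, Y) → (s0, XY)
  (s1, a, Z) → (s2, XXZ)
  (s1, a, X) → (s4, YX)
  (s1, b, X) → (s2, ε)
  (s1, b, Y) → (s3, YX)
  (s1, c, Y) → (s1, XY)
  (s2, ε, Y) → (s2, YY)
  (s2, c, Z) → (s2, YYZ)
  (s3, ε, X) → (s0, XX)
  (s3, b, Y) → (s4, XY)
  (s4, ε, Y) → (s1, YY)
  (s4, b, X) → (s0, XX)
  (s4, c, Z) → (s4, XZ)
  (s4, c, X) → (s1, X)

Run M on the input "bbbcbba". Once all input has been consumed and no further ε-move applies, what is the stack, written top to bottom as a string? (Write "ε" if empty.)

(s0, bbbcbba, Z)
  read b, top Z: go to s3, push YXZ → (s3, bbcbba, YXZ)
  read b, top Y: go to s4, push XY → (s4, bcbba, XYXZ)
  read b, top X: go to s0, push XX → (s0, cbba, XXYXZ)
  read c, top X: go to s3, push Y → (s3, bba, YXYXZ)
  read b, top Y: go to s4, push XY → (s4, ba, XYXYXZ)
  read b, top X: go to s0, push XX → (s0, a, XXYXYXZ)
  read a, top X: go to s2, push ε → (s2, ε, XYXYXZ)
All input consumed in state s2 with stack XYXYXZ.

XYXYXZ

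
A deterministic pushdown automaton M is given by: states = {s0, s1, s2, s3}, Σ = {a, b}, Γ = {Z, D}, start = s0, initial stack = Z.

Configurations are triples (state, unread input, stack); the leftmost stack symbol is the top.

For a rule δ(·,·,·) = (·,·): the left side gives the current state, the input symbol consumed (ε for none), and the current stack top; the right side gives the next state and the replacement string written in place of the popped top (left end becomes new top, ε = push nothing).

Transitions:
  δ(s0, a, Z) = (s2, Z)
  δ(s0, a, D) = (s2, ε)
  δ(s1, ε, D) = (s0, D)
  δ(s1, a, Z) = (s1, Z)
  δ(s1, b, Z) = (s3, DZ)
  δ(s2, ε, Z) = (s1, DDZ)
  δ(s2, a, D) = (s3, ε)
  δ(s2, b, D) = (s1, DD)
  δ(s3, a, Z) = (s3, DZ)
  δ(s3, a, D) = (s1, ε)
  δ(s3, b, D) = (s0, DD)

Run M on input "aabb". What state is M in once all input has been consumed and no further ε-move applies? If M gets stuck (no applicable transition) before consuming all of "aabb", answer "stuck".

stuck

(s0, aabb, Z)
  read a, top Z: go to s2, push Z → (s2, abb, Z)
  ε-move, top Z: go to s1, push DDZ → (s1, abb, DDZ)
  ε-move, top D: go to s0, push D → (s0, abb, DDZ)
  read a, top D: go to s2, push ε → (s2, bb, DZ)
  read b, top D: go to s1, push DD → (s1, b, DDZ)
  ε-move, top D: go to s0, push D → (s0, b, DDZ)
No transition for (s0, b, top D); M blocks with input b remaining.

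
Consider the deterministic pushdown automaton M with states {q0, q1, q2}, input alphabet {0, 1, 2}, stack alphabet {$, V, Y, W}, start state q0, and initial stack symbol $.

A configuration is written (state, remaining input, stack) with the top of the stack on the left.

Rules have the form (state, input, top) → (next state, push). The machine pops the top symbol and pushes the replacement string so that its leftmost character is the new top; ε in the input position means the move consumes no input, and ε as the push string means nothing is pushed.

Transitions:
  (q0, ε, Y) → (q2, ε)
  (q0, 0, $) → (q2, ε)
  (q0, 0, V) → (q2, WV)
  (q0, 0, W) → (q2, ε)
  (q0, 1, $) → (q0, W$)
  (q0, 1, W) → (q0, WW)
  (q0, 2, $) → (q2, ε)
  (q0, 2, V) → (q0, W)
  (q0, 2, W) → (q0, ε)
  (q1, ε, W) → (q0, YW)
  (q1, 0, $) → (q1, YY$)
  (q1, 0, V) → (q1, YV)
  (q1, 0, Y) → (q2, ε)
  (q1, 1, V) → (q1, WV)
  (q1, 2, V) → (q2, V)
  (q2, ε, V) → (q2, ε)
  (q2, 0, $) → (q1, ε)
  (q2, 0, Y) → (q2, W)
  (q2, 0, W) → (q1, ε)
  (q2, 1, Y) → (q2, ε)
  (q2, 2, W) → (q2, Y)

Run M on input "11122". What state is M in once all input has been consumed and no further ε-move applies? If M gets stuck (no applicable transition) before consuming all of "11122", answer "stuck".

(q0, 11122, $)
  read 1, top $: go to q0, push W$ → (q0, 1122, W$)
  read 1, top W: go to q0, push WW → (q0, 122, WW$)
  read 1, top W: go to q0, push WW → (q0, 22, WWW$)
  read 2, top W: go to q0, push ε → (q0, 2, WW$)
  read 2, top W: go to q0, push ε → (q0, ε, W$)
All input consumed; M is in state q0.

q0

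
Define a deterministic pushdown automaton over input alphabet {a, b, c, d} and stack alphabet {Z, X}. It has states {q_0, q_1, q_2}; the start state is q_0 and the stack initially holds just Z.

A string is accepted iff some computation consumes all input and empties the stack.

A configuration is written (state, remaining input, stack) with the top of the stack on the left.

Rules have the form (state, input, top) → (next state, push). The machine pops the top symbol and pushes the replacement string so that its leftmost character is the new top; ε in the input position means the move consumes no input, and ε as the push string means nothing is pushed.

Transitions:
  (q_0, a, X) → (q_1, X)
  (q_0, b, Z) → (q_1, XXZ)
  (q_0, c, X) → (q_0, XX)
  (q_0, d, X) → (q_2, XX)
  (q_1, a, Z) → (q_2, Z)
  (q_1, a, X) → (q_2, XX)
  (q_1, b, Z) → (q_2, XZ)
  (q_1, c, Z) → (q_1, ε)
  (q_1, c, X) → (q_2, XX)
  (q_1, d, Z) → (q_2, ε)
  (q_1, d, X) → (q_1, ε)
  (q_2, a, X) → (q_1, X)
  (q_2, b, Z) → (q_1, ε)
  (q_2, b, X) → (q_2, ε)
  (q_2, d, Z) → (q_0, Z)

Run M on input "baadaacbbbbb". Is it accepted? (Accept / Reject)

(q_0, baadaacbbbbb, Z)
  read b, top Z: go to q_1, push XXZ → (q_1, aadaacbbbbb, XXZ)
  read a, top X: go to q_2, push XX → (q_2, adaacbbbbb, XXXZ)
  read a, top X: go to q_1, push X → (q_1, daacbbbbb, XXXZ)
  read d, top X: go to q_1, push ε → (q_1, aacbbbbb, XXZ)
  read a, top X: go to q_2, push XX → (q_2, acbbbbb, XXXZ)
  read a, top X: go to q_1, push X → (q_1, cbbbbb, XXXZ)
  read c, top X: go to q_2, push XX → (q_2, bbbbb, XXXXZ)
  read b, top X: go to q_2, push ε → (q_2, bbbb, XXXZ)
  read b, top X: go to q_2, push ε → (q_2, bbb, XXZ)
  read b, top X: go to q_2, push ε → (q_2, bb, XZ)
  read b, top X: go to q_2, push ε → (q_2, b, Z)
  read b, top Z: go to q_1, push ε → (q_1, ε, ε)
All input consumed and the stack is empty.

Accept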